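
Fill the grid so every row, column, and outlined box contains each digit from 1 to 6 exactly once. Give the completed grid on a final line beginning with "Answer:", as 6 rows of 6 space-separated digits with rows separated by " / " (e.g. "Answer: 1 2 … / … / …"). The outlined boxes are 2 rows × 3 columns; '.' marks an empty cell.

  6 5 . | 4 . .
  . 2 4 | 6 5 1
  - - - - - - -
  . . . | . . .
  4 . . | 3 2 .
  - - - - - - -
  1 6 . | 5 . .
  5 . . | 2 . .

Step 1. [r6c3∈{3}] r6c3 is down to just 3, so r6c3=3.
Step 2. [r6c5∈{1,4,6}] row 6 places 1 nowhere but r6c5 ⇒ r6c5=1.
Step 3. [r3c5∈{4,6}] col 5 places 6 nowhere but r3c5, so r3c5=6.
Step 4. [r4c2∈{1}] r4c2 has the single candidate 1. So r4c2=1.
Step 5. [r3c6∈{4,5}] across row 3, 4 lands solely at r3c6 ⇒ r3c6=4.
Step 6. [r5c6∈{3}] r5c6 has the single candidate 3. So r5c6=3.
Step 7. [r3c3∈{2,5}] across row 3, 5 lands solely at r3c3. So r3c3=5.
Step 8. [r3c1∈{2,3}] 2 has one home in row 3: r3c1. So r3c1=2.
Step 9. [r4c6∈{5}] r4c6 is down to just 5. So r4c6=5.
Step 10. [r6c2∈{4}] r6c2 has the single candidate 4. So r6c2=4.
Step 11. [r1c6∈{2}] nothing but 2 survives at r1c6 ⇒ r1c6=2.
Step 12. [r2c1∈{3}] nothing but 3 survives at r2c1, so r2c1=3.
Step 13. [r4c3∈{6}] r4c3 has the single candidate 6. So r4c3=6.
Step 14. [r1c3∈{1}] nothing but 1 survives at r1c3. So r1c3=1.
Step 15. [r6c6∈{6}] only 6 remains possible at r6c6. So r6c6=6.
Step 16. [r1c5∈{3}] only 3 remains possible at r1c5, so r1c5=3.
Step 17. [r3c4∈{1}] only 1 remains possible at r3c4. So r3c4=1.
Step 18. [r3c2∈{3}] nothing but 3 survives at r3c2, so r3c2=3.
Step 19. [r5c5∈{4}] r5c5's peers cover all but 4 ⇒ r5c5=4.
Step 20. [r5c3∈{2}] r5c3 is down to just 2. So r5c3=2.

Answer: 6 5 1 4 3 2 / 3 2 4 6 5 1 / 2 3 5 1 6 4 / 4 1 6 3 2 5 / 1 6 2 5 4 3 / 5 4 3 2 1 6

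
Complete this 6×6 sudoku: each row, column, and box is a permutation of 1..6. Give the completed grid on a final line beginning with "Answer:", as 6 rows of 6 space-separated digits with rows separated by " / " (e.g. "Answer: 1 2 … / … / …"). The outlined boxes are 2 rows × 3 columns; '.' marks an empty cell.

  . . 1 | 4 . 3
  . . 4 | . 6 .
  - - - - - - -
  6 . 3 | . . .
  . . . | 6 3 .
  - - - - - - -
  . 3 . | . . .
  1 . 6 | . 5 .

Step 1. [r1c5∈{2}] r1c5's peers cover all but 2 ⇒ r1c5=2.
Step 2. [r1c1∈{5}] r1c1 has the single candidate 5 ⇒ r1c1=5.
Step 3. [r2c2∈{2}] r2c2 is down to just 2, so r2c2=2.
Step 4. [r6c2∈{4}] r6c2 has the single candidate 4 ⇒ r6c2=4.
Step 5. [r6c6∈{2}] r6c6's peers cover all but 2 ⇒ r6c6=2.
Step 6. [r5c4∈{1}] r5c4's peers cover all but 1, so r5c4=1.
Step 7. [r3c5∈{1,4}] r3c5 is the only open cell in col 5 admitting 1. So r3c5=1.
Step 8. [r3c2∈{5}] only 5 remains possible at r3c2. So r3c2=5.
Step 9. [r4c6∈{4,5}] r4c6 is the only open cell in row 4 admitting 5. So r4c6=5.
Step 10. [r5c1∈{2}] r5c1 is down to just 2. So r5c1=2.
Step 11. [r5c6∈{4,6}] row 5 places 6 nowhere but r5c6, so r5c6=6.
Step 12. [r2c6∈{1}] nothing but 1 survives at r2c6 ⇒ r2c6=1.
Step 13. [r6c4∈{3}] r6c4 has the single candidate 3. So r6c4=3.
Step 14. [r4c3∈{2}] r4c3 has the single candidate 2, so r4c3=2.
Step 15. [r2c1∈{3}] only 3 remains possible at r2c1, so r2c1=3.
Step 16. [r4c1∈{4}] r4c1's peers cover all but 4. So r4c1=4.
Step 17. [r4c2∈{1}] only 1 remains possible at r4c2. So r4c2=1.
Step 18. [r3c6∈{4}] nothing but 4 survives at r3c6. So r3c6=4.
Step 19. [r5c5∈{4}] r5c5 has the single candidate 4 ⇒ r5c5=4.
Step 20. [r3c4∈{2}] only 2 remains possible at r3c4, so r3c4=2.
Step 21. [r5c3∈{5}] only 5 remains possible at r5c3, so r5c3=5.
Step 22. [r1c2∈{6}] nothing but 6 survives at r1c2, so r1c2=6.
Step 23. [r2c4∈{5}] r2c4 has the single candidate 5 ⇒ r2c4=5.

Answer: 5 6 1 4 2 3 / 3 2 4 5 6 1 / 6 5 3 2 1 4 / 4 1 2 6 3 5 / 2 3 5 1 4 6 / 1 4 6 3 5 2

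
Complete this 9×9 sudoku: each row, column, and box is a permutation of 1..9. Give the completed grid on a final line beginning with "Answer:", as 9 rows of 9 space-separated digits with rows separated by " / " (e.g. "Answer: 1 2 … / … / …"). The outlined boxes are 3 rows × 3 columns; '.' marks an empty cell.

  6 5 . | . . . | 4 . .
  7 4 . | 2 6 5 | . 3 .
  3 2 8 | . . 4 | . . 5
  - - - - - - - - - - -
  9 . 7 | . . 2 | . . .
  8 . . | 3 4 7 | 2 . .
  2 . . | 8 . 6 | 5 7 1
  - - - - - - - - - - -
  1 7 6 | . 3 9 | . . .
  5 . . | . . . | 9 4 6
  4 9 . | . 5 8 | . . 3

Step 1. [r1c9∈{2,7,8,9}] col 9 places 7 nowhere but r1c9, so r1c9=7.
Step 2. [r1c8∈{1,2,8,9}] in row 1, 2 fits only at r1c8 ⇒ r1c8=2.
Step 3. [r4c5∈{1}] only 1 remains possible at r4c5, so r4c5=1.
Step 4. [r7c7∈{8}] r7c7 has the single candidate 8 ⇒ r7c7=8.
Step 5. [r2c7∈{1}] r2c7 is down to just 1, so r2c7=1.
Step 6. [r3c4∈{1,7,9}] across row 3, 1 lands solely at r3c4, so r3c4=1.
Step 7. [r1c4∈{9}] nothing but 9 survives at r1c4, so r1c4=9.
Step 8. [r3c8∈{6,9}] r3c8 is the only open cell in row 3 admitting 9. So r3c8=9.
Step 9. [r6c2∈{3}] r6c2 is down to just 3 ⇒ r6c2=3.
Step 10. [r5c8∈{6}] r5c8 is down to just 6. So r5c8=6.
Step 11. [r8c5∈{2,7}] 2 has one home in col 5: r8c5, so r8c5=2.
Step 12. [r1c3∈{1}] nothing but 1 survives at r1c3. So r1c3=1.
Step 13. [r8c4∈{7}] r8c4 is down to just 7, so r8c4=7.
Step 14. [r4c8∈{8}] r4c8 has the single candidate 8 ⇒ r4c8=8.
Step 15. [r2c3∈{9}] r2c3 is down to just 9 ⇒ r2c3=9.
Step 16. [r7c4∈{4}] r7c4's peers cover all but 4, so r7c4=4.
Step 17. [r6c5∈{9}] only 9 remains possible at r6c5 ⇒ r6c5=9.
Step 18. [r8c3∈{3}] only 3 remains possible at r8c3 ⇒ r8c3=3.
Step 19. [r2c9∈{8}] only 8 remains possible at r2c9 ⇒ r2c9=8.
Step 20. [r5c2∈{1}] nothing but 1 survives at r5c2. So r5c2=1.
Step 21. [r8c6∈{1}] r8c6 has the single candidate 1. So r8c6=1.
Step 22. [r4c7∈{3}] r4c7 is down to just 3 ⇒ r4c7=3.
Step 23. [r7c9∈{2}] nothing but 2 survives at r7c9 ⇒ r7c9=2.
Step 24. [r1c5∈{8}] only 8 remains possible at r1c5. So r1c5=8.
Step 25. [r3c7∈{6}] r3c7's peers cover all but 6 ⇒ r3c7=6.
Step 26. [r8c2∈{8}] nothing but 8 survives at r8c2, so r8c2=8.
Step 27. [r5c9∈{9}] r5c9's peers cover all but 9. So r5c9=9.
Step 28. [r5c3∈{5}] nothing but 5 survives at r5c3, so r5c3=5.
Step 29. [r9c3∈{2}] r9c3 is down to just 2. So r9c3=2.
Step 30. [r4c9∈{4}] r4c9's peers cover all but 4 ⇒ r4c9=4.
Step 31. [r9c4∈{6}] nothing but 6 survives at r9c4, so r9c4=6.
Step 32. [r7c8∈{5}] only 5 remains possible at r7c8, so r7c8=5.
Step 33. [r9c7∈{7}] nothing but 7 survives at r9c7. So r9c7=7.
Step 34. [r6c3∈{4}] r6c3 is down to just 4, so r6c3=4.
Step 35. [r3c5∈{7}] only 7 remains possible at r3c5. So r3c5=7.
Step 36. [r4c2∈{6}] only 6 remains possible at r4c2. So r4c2=6.
Step 37. [r9c8∈{1}] r9c8's peers cover all but 1 ⇒ r9c8=1.
Step 38. [r4c4∈{5}] r4c4 is down to just 5 ⇒ r4c4=5.
Step 39. [r1c6∈{3}] only 3 remains possible at r1c6, so r1c6=3.

Answer: 6 5 1 9 8 3 4 2 7 / 7 4 9 2 6 5 1 3 8 / 3 2 8 1 7 4 6 9 5 / 9 6 7 5 1 2 3 8 4 / 8 1 5 3 4 7 2 6 9 / 2 3 4 8 9 6 5 7 1 / 1 7 6 4 3 9 8 5 2 / 5 8 3 7 2 1 9 4 6 / 4 9 2 6 5 8 7 1 3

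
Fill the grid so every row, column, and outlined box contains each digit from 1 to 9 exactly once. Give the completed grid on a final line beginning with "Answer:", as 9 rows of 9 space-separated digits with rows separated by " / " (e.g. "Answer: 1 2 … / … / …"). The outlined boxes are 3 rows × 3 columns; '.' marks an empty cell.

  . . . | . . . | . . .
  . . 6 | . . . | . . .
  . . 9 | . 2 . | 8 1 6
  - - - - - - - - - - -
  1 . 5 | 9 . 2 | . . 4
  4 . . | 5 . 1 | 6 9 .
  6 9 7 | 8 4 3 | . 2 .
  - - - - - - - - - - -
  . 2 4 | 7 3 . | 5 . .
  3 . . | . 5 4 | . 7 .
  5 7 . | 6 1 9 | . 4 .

Step 1. [r9c3∈{8}] r9c3 has the single candidate 8. So r9c3=8.
Step 2. [r8c9∈{1,2,8,9}] row 8 places 8 nowhere but r8c9. So r8c9=8.
Step 3. [r8c7∈{1,2,9}] r8c7 is the only open cell in row 8 admitting 9. So r8c7=9.
Step 4. [r5c2∈{3,8}] 8 has one home in row 5: r5c2. So r5c2=8.
Step 5. [r4c2∈{3}] r4c2's peers cover all but 3. So r4c2=3.
Step 6. [r1c3∈{1,2,3}] in col 3, 3 fits only at r1c3, so r1c3=3.
Step 7. [r1c8∈{5}] r1c8 is down to just 5, so r1c8=5.
Step 8. [r5c5∈{7}] r5c5 is down to just 7. So r5c5=7.
Step 9. [r1c6∈{6,7,8}] r1c6 is the only open cell in col 6 admitting 6. So r1c6=6.
Step 10. [r3c1∈{7}] r3c1 is down to just 7. So r3c1=7.
Step 11. [r2c6∈{5,7,8}] in col 6, 7 fits only at r2c6 ⇒ r2c6=7.
Step 12. [r2c2∈{1,4,5}] in row 2, 5 fits only at r2c2, so r2c2=5.
Step 13. [r1c9∈{2,7,9}] col 9 places 7 nowhere but r1c9 ⇒ r1c9=7.
Step 14. [r2c4∈{1,3,4}] in row 2, 1 fits only at r2c4 ⇒ r2c4=1.
Step 15. [r1c4∈{4}] r1c4 has the single candidate 4, so r1c4=4.
Step 16. [r1c7∈{2}] nothing but 2 survives at r1c7, so r1c7=2.
Step 17. [r5c9∈{3}] only 3 remains possible at r5c9. So r5c9=3.
Step 18. [r1c1∈{8}] r1c1 has the single candidate 8. So r1c1=8.
Step 19. [r6c7∈{1}] only 1 remains possible at r6c7. So r6c7=1.
Step 20. [r2c8∈{3}] r2c8's peers cover all but 3. So r2c8=3.
Step 21. [r1c2∈{1}] r1c2 has the single candidate 1. So r1c2=1.
Step 22. [r2c9∈{9}] r2c9 is down to just 9, so r2c9=9.
Step 23. [r2c1∈{2}] r2c1 has the single candidate 2. So r2c1=2.
Step 24. [r5c3∈{2}] only 2 remains possible at r5c3, so r5c3=2.
Step 25. [r7c8∈{6}] r7c8 is down to just 6, so r7c8=6.
Step 26. [r3c6∈{5}] nothing but 5 survives at r3c6 ⇒ r3c6=5.
Step 27. [r6c9∈{5}] r6c9's peers cover all but 5, so r6c9=5.
Step 28. [r9c9∈{2}] r9c9 is down to just 2. So r9c9=2.
Step 29. [r4c8∈{8}] r4c8 has the single candidate 8 ⇒ r4c8=8.
Step 30. [r2c5∈{8}] r2c5's peers cover all but 8, so r2c5=8.
Step 31. [r2c7∈{4}] only 4 remains possible at r2c7. So r2c7=4.
Step 32. [r3c4∈{3}] r3c4 has the single candidate 3. So r3c4=3.
Step 33. [r4c7∈{7}] nothing but 7 survives at r4c7. So r4c7=7.
Step 34. [r4c5∈{6}] r4c5 is down to just 6. So r4c5=6.
Step 35. [r7c1∈{9}] r7c1 has the single candidate 9, so r7c1=9.
Step 36. [r3c2∈{4}] r3c2 is down to just 4, so r3c2=4.
Step 37. [r7c9∈{1}] only 1 remains possible at r7c9, so r7c9=1.
Step 38. [r7c6∈{8}] r7c6 is down to just 8. So r7c6=8.
Step 39. [r1c5∈{9}] r1c5 has the single candidate 9. So r1c5=9.
Step 40. [r8c2∈{6}] r8c2's peers cover all but 6. So r8c2=6.
Step 41. [r9c7∈{3}] nothing but 3 survives at r9c7 ⇒ r9c7=3.
Step 42. [r8c3∈{1}] r8c3's peers cover all but 1. So r8c3=1.
Step 43. [r8c4∈{2}] only 2 remains possible at r8c4, so r8c4=2.

Answer: 8 1 3 4 9 6 2 5 7 / 2 5 6 1 8 7 4 3 9 / 7 4 9 3 2 5 8 1 6 / 1 3 5 9 6 2 7 8 4 / 4 8 2 5 7 1 6 9 3 / 6 9 7 8 4 3 1 2 5 / 9 2 4 7 3 8 5 6 1 / 3 6 1 2 5 4 9 7 8 / 5 7 8 6 1 9 3 4 2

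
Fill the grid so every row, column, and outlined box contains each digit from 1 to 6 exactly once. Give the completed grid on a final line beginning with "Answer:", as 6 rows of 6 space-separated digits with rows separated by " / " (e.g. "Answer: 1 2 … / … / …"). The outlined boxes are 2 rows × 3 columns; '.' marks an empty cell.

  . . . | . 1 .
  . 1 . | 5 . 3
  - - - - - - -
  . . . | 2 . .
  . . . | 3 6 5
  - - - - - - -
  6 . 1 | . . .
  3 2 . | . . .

Step 1. [r4c2∈{4}] r4c2 has the single candidate 4. So r4c2=4.
Step 2. [r6c3∈{4,5}] 4 has one home in box 5: r6c3 ⇒ r6c3=4.
Step 3. [r2c3∈{2,6}] across row 2, 6 lands solely at r2c3 ⇒ r2c3=6.
Step 4. [r5c2∈{5}] r5c2's peers cover all but 5, so r5c2=5.
Step 5. [r3c6∈{1,4}] across box 4, 1 lands solely at r3c6 ⇒ r3c6=1.
Step 6. [r5c4∈{4}] r5c4 has the single candidate 4 ⇒ r5c4=4.
Step 7. [r1c6∈{2,4,6}] across col 6, 4 lands solely at r1c6, so r1c6=4.
Step 8. [r3c1∈{5}] nothing but 5 survives at r3c1. So r3c1=5.
Step 9. [r1c1∈{2}] nothing but 2 survives at r1c1, so r1c1=2.
Step 10. [r3c3∈{3}] r3c3 is down to just 3, so r3c3=3.
Step 11. [r1c4∈{6}] nothing but 6 survives at r1c4 ⇒ r1c4=6.
Step 12. [r5c5∈{2,3}] across row 5, 3 lands solely at r5c5 ⇒ r5c5=3.
Step 13. [r2c1∈{4}] r2c1 has the single candidate 4. So r2c1=4.
Step 14. [r4c3∈{2}] only 2 remains possible at r4c3 ⇒ r4c3=2.
Step 15. [r6c5∈{5}] r6c5's peers cover all but 5. So r6c5=5.
Step 16. [r2c5∈{2}] r2c5's peers cover all but 2, so r2c5=2.
Step 17. [r6c6∈{6}] r6c6 is down to just 6. So r6c6=6.
Step 18. [r3c5∈{4}] r3c5 is down to just 4 ⇒ r3c5=4.
Step 19. [r6c4∈{1}] only 1 remains possible at r6c4 ⇒ r6c4=1.
Step 20. [r1c2∈{3}] only 3 remains possible at r1c2 ⇒ r1c2=3.
Step 21. [r3c2∈{6}] r3c2 is down to just 6. So r3c2=6.
Step 22. [r4c1∈{1}] r4c1's peers cover all but 1, so r4c1=1.
Step 23. [r5c6∈{2}] r5c6 is down to just 2 ⇒ r5c6=2.
Step 24. [r1c3∈{5}] r1c3 has the single candidate 5 ⇒ r1c3=5.

Answer: 2 3 5 6 1 4 / 4 1 6 5 2 3 / 5 6 3 2 4 1 / 1 4 2 3 6 5 / 6 5 1 4 3 2 / 3 2 4 1 5 6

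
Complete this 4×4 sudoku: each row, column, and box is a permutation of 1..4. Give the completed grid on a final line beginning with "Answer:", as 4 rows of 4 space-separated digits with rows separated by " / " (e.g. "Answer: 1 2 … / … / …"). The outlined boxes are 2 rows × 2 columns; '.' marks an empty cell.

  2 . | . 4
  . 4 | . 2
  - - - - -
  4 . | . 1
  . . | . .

Step 1. [r4c4∈{3}] r4c4 has the single candidate 3. So r4c4=3.
Step 2. [r2c1∈{1,3}] col 1 places 3 nowhere but r2c1, so r2c1=3.
Step 3. [r1c2∈{1}] r1c2's peers cover all but 1 ⇒ r1c2=1.
Step 4. [r3c3∈{2}] nothing but 2 survives at r3c3 ⇒ r3c3=2.
Step 5. [r4c3∈{4}] r4c3's peers cover all but 4 ⇒ r4c3=4.
Step 6. [r3c2∈{3}] r3c2 has the single candidate 3. So r3c2=3.
Step 7. [r4c2∈{2}] nothing but 2 survives at r4c2, so r4c2=2.
Step 8. [r4c1∈{1}] r4c1 has the single candidate 1, so r4c1=1.
Step 9. [r1c3∈{3}] r1c3 is down to just 3, so r1c3=3.
Step 10. [r2c3∈{1}] nothing but 1 survives at r2c3 ⇒ r2c3=1.

Answer: 2 1 3 4 / 3 4 1 2 / 4 3 2 1 / 1 2 4 3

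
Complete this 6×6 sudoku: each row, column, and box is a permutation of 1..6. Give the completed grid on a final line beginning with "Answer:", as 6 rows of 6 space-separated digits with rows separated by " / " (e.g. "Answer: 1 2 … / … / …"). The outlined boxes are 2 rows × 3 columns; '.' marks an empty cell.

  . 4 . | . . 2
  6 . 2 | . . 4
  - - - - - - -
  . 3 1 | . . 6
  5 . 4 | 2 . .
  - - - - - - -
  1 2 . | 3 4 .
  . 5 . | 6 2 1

Step 1. [r2c5∈{1,3,5}] 3 has one home in row 2: r2c5. So r2c5=3.
Step 2. [r2c4∈{1,5}] 5 has one home in row 2: r2c4. So r2c4=5.
Step 3. [r6c3∈{3}] nothing but 3 survives at r6c3. So r6c3=3.
Step 4. [r1c5∈{1,6}] row 1 places 6 nowhere but r1c5. So r1c5=6.
Step 5. [r3c1∈{2}] only 2 remains possible at r3c1. So r3c1=2.
Step 6. [r5c3∈{6}] r5c3 is down to just 6. So r5c3=6.
Step 7. [r6c1∈{4}] r6c1 has the single candidate 4 ⇒ r6c1=4.
Step 8. [r5c6∈{5}] nothing but 5 survives at r5c6, so r5c6=5.
Step 9. [r3c4∈{4}] only 4 remains possible at r3c4 ⇒ r3c4=4.
Step 10. [r2c2∈{1}] r2c2's peers cover all but 1, so r2c2=1.
Step 11. [r1c3∈{5}] nothing but 5 survives at r1c3. So r1c3=5.
Step 12. [r4c2∈{6}] only 6 remains possible at r4c2, so r4c2=6.
Step 13. [r4c6∈{3}] r4c6 is down to just 3. So r4c6=3.
Step 14. [r4c5∈{1}] r4c5 is down to just 1, so r4c5=1.
Step 15. [r3c5∈{5}] r3c5 has the single candidate 5 ⇒ r3c5=5.
Step 16. [r1c4∈{1}] r1c4 is down to just 1 ⇒ r1c4=1.
Step 17. [r1c1∈{3}] r1c1 is down to just 3. So r1c1=3.

Answer: 3 4 5 1 6 2 / 6 1 2 5 3 4 / 2 3 1 4 5 6 / 5 6 4 2 1 3 / 1 2 6 3 4 5 / 4 5 3 6 2 1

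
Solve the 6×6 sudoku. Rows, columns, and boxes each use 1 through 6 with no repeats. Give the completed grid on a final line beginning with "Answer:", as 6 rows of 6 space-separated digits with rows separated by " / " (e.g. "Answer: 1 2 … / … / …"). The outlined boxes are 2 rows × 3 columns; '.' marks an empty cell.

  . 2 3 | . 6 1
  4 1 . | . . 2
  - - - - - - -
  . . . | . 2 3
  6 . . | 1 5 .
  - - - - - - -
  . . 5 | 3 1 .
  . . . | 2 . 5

Step 1. [r4c6∈{4}] r4c6 is down to just 4. So r4c6=4.
Step 2. [r5c2∈{4,6}] r5c2 is the only open cell in row 5 admitting 4 ⇒ r5c2=4.
Step 3. [r6c1∈{1,3}] in col 1, 3 fits only at r6c1, so r6c1=3.
Step 4. [r3c1∈{1,5}] 1 has one home in col 1: r3c1, so r3c1=1.
Step 5. [r1c1∈{5}] nothing but 5 survives at r1c1. So r1c1=5.
Step 6. [r2c3∈{6}] r2c3's peers cover all but 6 ⇒ r2c3=6.
Step 7. [r6c3∈{1}] only 1 remains possible at r6c3. So r6c3=1.
Step 8. [r6c5∈{4}] only 4 remains possible at r6c5 ⇒ r6c5=4.
Step 9. [r3c3∈{4}] nothing but 4 survives at r3c3 ⇒ r3c3=4.
Step 10. [r3c4∈{6}] r3c4 is down to just 6, so r3c4=6.
Step 11. [r6c2∈{6}] r6c2's peers cover all but 6. So r6c2=6.
Step 12. [r2c4∈{5}] r2c4 has the single candidate 5. So r2c4=5.
Step 13. [r5c6∈{6}] nothing but 6 survives at r5c6. So r5c6=6.
Step 14. [r4c3∈{2}] r4c3 has the single candidate 2 ⇒ r4c3=2.
Step 15. [r5c1∈{2}] r5c1 is down to just 2 ⇒ r5c1=2.
Step 16. [r1c4∈{4}] nothing but 4 survives at r1c4 ⇒ r1c4=4.
Step 17. [r4c2∈{3}] r4c2 has the single candidate 3 ⇒ r4c2=3.
Step 18. [r3c2∈{5}] r3c2's peers cover all but 5. So r3c2=5.
Step 19. [r2c5∈{3}] r2c5 is down to just 3, so r2c5=3.

Answer: 5 2 3 4 6 1 / 4 1 6 5 3 2 / 1 5 4 6 2 3 / 6 3 2 1 5 4 / 2 4 5 3 1 6 / 3 6 1 2 4 5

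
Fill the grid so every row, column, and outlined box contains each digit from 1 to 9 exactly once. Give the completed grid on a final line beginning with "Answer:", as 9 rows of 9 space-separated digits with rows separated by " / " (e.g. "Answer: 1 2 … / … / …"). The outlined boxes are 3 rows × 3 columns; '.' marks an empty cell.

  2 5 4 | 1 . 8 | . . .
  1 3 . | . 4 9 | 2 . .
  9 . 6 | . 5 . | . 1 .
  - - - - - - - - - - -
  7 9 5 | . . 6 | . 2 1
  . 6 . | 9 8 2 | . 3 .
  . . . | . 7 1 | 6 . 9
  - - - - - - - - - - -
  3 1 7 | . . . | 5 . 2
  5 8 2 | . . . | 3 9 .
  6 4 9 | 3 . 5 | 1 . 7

Step 1. [r4c4∈{4}] r4c4 has the single candidate 4, so r4c4=4.
Step 2. [r5c1∈{4}] nothing but 4 survives at r5c1, so r5c1=4.
Step 3. [r2c3∈{8}] r2c3's peers cover all but 8. So r2c3=8.
Step 4. [r6c8∈{4,5,8}] in row 6, 4 fits only at r6c8. So r6c8=4.
Step 5. [r3c9∈{3,4,8}] r3c9 is the only open cell in col 9 admitting 8 ⇒ r3c9=8.
Step 6. [r3c2∈{7}] nothing but 7 survives at r3c2 ⇒ r3c2=7.
Step 7. [r2c4∈{6,7}] across box 2, 7 lands solely at r2c4, so r2c4=7.
Step 8. [r1c5∈{3,6}] r1c5 is the only open cell in box 2 admitting 6 ⇒ r1c5=6.
Step 9. [r2c8∈{5,6}] across col 8, 5 lands solely at r2c8 ⇒ r2c8=5.
Step 10. [r7c8∈{6,8}] r7c8 is the only open cell in col 8 admitting 6 ⇒ r7c8=6.
Step 11. [r1c8∈{7}] r1c8's peers cover all but 7 ⇒ r1c8=7.
Step 12. [r7c6∈{4}] r7c6 is down to just 4, so r7c6=4.
Step 13. [r6c2∈{2}] r6c2 has the single candidate 2 ⇒ r6c2=2.
Step 14. [r7c5∈{9}] r7c5 has the single candidate 9, so r7c5=9.
Step 15. [r4c7∈{8}] r4c7 is down to just 8 ⇒ r4c7=8.
Step 16. [r9c5∈{2}] r9c5's peers cover all but 2. So r9c5=2.
Step 17. [r3c7∈{4}] r3c7 has the single candidate 4 ⇒ r3c7=4.
Step 18. [r1c7∈{9}] nothing but 9 survives at r1c7, so r1c7=9.
Step 19. [r5c9∈{5}] r5c9's peers cover all but 5. So r5c9=5.
Step 20. [r6c1∈{8}] r6c1 has the single candidate 8. So r6c1=8.
Step 21. [r9c8∈{8}] r9c8's peers cover all but 8, so r9c8=8.
Step 22. [r2c9∈{6}] r2c9 has the single candidate 6, so r2c9=6.
Step 23. [r5c7∈{7}] r5c7 is down to just 7, so r5c7=7.
Step 24. [r5c3∈{1}] r5c3 is down to just 1. So r5c3=1.
Step 25. [r3c6∈{3}] only 3 remains possible at r3c6. So r3c6=3.
Step 26. [r6c3∈{3}] only 3 remains possible at r6c3, so r6c3=3.
Step 27. [r3c4∈{2}] r3c4's peers cover all but 2, so r3c4=2.
Step 28. [r8c6∈{7}] only 7 remains possible at r8c6 ⇒ r8c6=7.
Step 29. [r8c9∈{4}] only 4 remains possible at r8c9, so r8c9=4.
Step 30. [r8c5∈{1}] r8c5 is down to just 1. So r8c5=1.
Step 31. [r7c4∈{8}] nothing but 8 survives at r7c4. So r7c4=8.
Step 32. [r8c4∈{6}] nothing but 6 survives at r8c4, so r8c4=6.
Step 33. [r4c5∈{3}] r4c5 has the single candidate 3, so r4c5=3.
Step 34. [r6c4∈{5}] only 5 remains possible at r6c4, so r6c4=5.
Step 35. [r1c9∈{3}] r1c9's peers cover all but 3. So r1c9=3.

Answer: 2 5 4 1 6 8 9 7 3 / 1 3 8 7 4 9 2 5 6 / 9 7 6 2 5 3 4 1 8 / 7 9 5 4 3 6 8 2 1 / 4 6 1 9 8 2 7 3 5 / 8 2 3 5 7 1 6 4 9 / 3 1 7 8 9 4 5 6 2 / 5 8 2 6 1 7 3 9 4 / 6 4 9 3 2 5 1 8 7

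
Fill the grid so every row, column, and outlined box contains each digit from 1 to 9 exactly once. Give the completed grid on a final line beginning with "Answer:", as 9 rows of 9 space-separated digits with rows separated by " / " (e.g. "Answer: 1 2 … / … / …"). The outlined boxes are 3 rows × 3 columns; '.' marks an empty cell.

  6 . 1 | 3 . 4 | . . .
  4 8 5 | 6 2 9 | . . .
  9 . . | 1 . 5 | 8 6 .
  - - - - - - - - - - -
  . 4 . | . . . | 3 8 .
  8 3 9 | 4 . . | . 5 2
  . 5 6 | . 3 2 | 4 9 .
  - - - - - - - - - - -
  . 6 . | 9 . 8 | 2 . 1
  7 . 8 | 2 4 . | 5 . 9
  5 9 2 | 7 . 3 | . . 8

Step 1. [r3c5∈{7}] r3c5 has the single candidate 7. So r3c5=7.
Step 2. [r5c7∈{1,6,7}] 1 has one home in box 6: r5c7. So r5c7=1.
Step 3. [r2c7∈{7}] r2c7's peers cover all but 7, so r2c7=7.
Step 4. [r8c6∈{1,6}] 6 has one home in row 8: r8c6. So r8c6=6.
Step 5. [r4c5∈{1,5,6,9}] 9 has one home in row 4: r4c5 ⇒ r4c5=9.
Step 6. [r8c8∈{3}] r8c8 has the single candidate 3. So r8c8=3.
Step 7. [r3c3∈{3}] r3c3 is down to just 3, so r3c3=3.
Step 8. [r4c6∈{1,7}] col 6 places 1 nowhere but r4c6, so r4c6=1.
Step 9. [r9c8∈{4}] r9c8's peers cover all but 4 ⇒ r9c8=4.
Step 10. [r1c8∈{2}] nothing but 2 survives at r1c8, so r1c8=2.
Step 11. [r6c9∈{7}] r6c9 is down to just 7. So r6c9=7.
Step 12. [r1c7∈{9}] r1c7's peers cover all but 9. So r1c7=9.
Step 13. [r2c9∈{3}] only 3 remains possible at r2c9, so r2c9=3.
Step 14. [r3c9∈{4}] nothing but 4 survives at r3c9. So r3c9=4.
Step 15. [r1c2∈{7}] r1c2 is down to just 7. So r1c2=7.
Step 16. [r5c5∈{6}] r5c5's peers cover all but 6. So r5c5=6.
Step 17. [r2c8∈{1}] nothing but 1 survives at r2c8, so r2c8=1.
Step 18. [r4c3∈{7}] r4c3's peers cover all but 7. So r4c3=7.
Step 19. [r3c2∈{2}] r3c2 has the single candidate 2 ⇒ r3c2=2.
Step 20. [r6c4∈{8}] r6c4 is down to just 8. So r6c4=8.
Step 21. [r7c1∈{3}] only 3 remains possible at r7c1. So r7c1=3.
Step 22. [r7c5∈{5}] r7c5 has the single candidate 5. So r7c5=5.
Step 23. [r8c2∈{1}] r8c2's peers cover all but 1 ⇒ r8c2=1.
Step 24. [r4c4∈{5}] r4c4's peers cover all but 5 ⇒ r4c4=5.
Step 25. [r6c1∈{1}] r6c1's peers cover all but 1 ⇒ r6c1=1.
Step 26. [r7c8∈{7}] r7c8 has the single candidate 7, so r7c8=7.
Step 27. [r4c9∈{6}] r4c9 has the single candidate 6. So r4c9=6.
Step 28. [r5c6∈{7}] r5c6 is down to just 7, so r5c6=7.
Step 29. [r1c9∈{5}] only 5 remains possible at r1c9 ⇒ r1c9=5.
Step 30. [r9c5∈{1}] r9c5 is down to just 1, so r9c5=1.
Step 31. [r4c1∈{2}] r4c1 has the single candidate 2 ⇒ r4c1=2.
Step 32. [r7c3∈{4}] r7c3 has the single candidate 4, so r7c3=4.
Step 33. [r9c7∈{6}] r9c7's peers cover all but 6 ⇒ r9c7=6.
Step 34. [r1c5∈{8}] r1c5 is down to just 8. So r1c5=8.

Answer: 6 7 1 3 8 4 9 2 5 / 4 8 5 6 2 9 7 1 3 / 9 2 3 1 7 5 8 6 4 / 2 4 7 5 9 1 3 8 6 / 8 3 9 4 6 7 1 5 2 / 1 5 6 8 3 2 4 9 7 / 3 6 4 9 5 8 2 7 1 / 7 1 8 2 4 6 5 3 9 / 5 9 2 7 1 3 6 4 8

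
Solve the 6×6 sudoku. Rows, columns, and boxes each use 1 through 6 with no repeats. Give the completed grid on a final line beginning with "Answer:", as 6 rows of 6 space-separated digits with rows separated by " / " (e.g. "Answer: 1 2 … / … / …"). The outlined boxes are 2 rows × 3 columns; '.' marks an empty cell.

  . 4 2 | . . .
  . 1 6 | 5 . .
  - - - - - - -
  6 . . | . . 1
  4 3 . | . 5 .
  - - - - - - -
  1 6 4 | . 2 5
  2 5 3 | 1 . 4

Step 1. [r2c1∈{3}] r2c1 has the single candidate 3, so r2c1=3.
Step 2. [r3c4∈{2,3,4}] in col 4, 4 fits only at r3c4, so r3c4=4.
Step 3. [r1c6∈{3,6}] in col 6, 3 fits only at r1c6 ⇒ r1c6=3.
Step 4. [r4c4∈{2,6}] r4c4 is the only open cell in col 4 admitting 2. So r4c4=2.
Step 5. [r6c5∈{6}] only 6 remains possible at r6c5, so r6c5=6.
Step 6. [r2c5∈{4}] r2c5 has the single candidate 4. So r2c5=4.
Step 7. [r1c1∈{5}] r1c1 has the single candidate 5 ⇒ r1c1=5.
Step 8. [r1c5∈{1}] nothing but 1 survives at r1c5. So r1c5=1.
Step 9. [r3c2∈{2}] r3c2's peers cover all but 2 ⇒ r3c2=2.
Step 10. [r1c4∈{6}] only 6 remains possible at r1c4 ⇒ r1c4=6.
Step 11. [r4c3∈{1}] nothing but 1 survives at r4c3. So r4c3=1.
Step 12. [r3c3∈{5}] r3c3 is down to just 5. So r3c3=5.
Step 13. [r5c4∈{3}] r5c4 is down to just 3, so r5c4=3.
Step 14. [r2c6∈{2}] r2c6's peers cover all but 2, so r2c6=2.
Step 15. [r3c5∈{3}] only 3 remains possible at r3c5. So r3c5=3.
Step 16. [r4c6∈{6}] r4c6 is down to just 6, so r4c6=6.

Answer: 5 4 2 6 1 3 / 3 1 6 5 4 2 / 6 2 5 4 3 1 / 4 3 1 2 5 6 / 1 6 4 3 2 5 / 2 5 3 1 6 4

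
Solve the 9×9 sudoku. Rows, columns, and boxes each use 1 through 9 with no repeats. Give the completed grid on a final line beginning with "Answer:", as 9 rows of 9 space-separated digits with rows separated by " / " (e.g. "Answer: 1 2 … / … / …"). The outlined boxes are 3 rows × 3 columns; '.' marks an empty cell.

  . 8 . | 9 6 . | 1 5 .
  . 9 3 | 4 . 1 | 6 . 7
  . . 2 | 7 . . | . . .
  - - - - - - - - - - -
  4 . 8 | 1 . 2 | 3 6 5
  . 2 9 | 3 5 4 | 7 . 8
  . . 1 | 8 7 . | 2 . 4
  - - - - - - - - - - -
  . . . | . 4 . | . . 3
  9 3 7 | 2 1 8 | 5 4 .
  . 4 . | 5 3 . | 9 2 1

Step 1. [r9c3∈{6}] only 6 remains possible at r9c3, so r9c3=6.
Step 2. [r6c6∈{6,9}] box 5 places 6 nowhere but r6c6, so r6c6=6.
Step 3. [r2c8∈{8}] r2c8's peers cover all but 8. So r2c8=8.
Step 4. [r2c1∈{5}] r2c1 has the single candidate 5, so r2c1=5.
Step 5. [r7c1∈{1,2,8}] r7c1 is the only open cell in row 7 admitting 2 ⇒ r7c1=2.
Step 6. [r3c8∈{3,9}] across col 8, 3 lands solely at r3c8 ⇒ r3c8=3.
Step 7. [r7c2∈{1,5}] r7c2 is the only open cell in row 7 admitting 1, so r7c2=1.
Step 8. [r7c6∈{7,9}] 9 has one home in row 7: r7c6. So r7c6=9.
Step 9. [r3c1∈{1,6}] 1 has one home in row 3: r3c1, so r3c1=1.
Step 10. [r6c8∈{9}] only 9 remains possible at r6c8, so r6c8=9.
Step 11. [r7c7∈{8}] only 8 remains possible at r7c7 ⇒ r7c7=8.
Step 12. [r9c6∈{7}] r9c6's peers cover all but 7, so r9c6=7.
Step 13. [r5c1∈{6}] nothing but 6 survives at r5c1 ⇒ r5c1=6.
Step 14. [r3c9∈{9}] r3c9's peers cover all but 9. So r3c9=9.
Step 15. [r5c8∈{1}] nothing but 1 survives at r5c8, so r5c8=1.
Step 16. [r1c9∈{2}] r1c9 is down to just 2. So r1c9=2.
Step 17. [r1c3∈{4}] r1c3 is down to just 4. So r1c3=4.
Step 18. [r4c2∈{7}] only 7 remains possible at r4c2 ⇒ r4c2=7.
Step 19. [r3c5∈{8}] nothing but 8 survives at r3c5, so r3c5=8.
Step 20. [r3c2∈{6}] only 6 remains possible at r3c2. So r3c2=6.
Step 21. [r9c1∈{8}] nothing but 8 survives at r9c1 ⇒ r9c1=8.
Step 22. [r6c1∈{3}] r6c1's peers cover all but 3, so r6c1=3.
Step 23. [r1c1∈{7}] nothing but 7 survives at r1c1 ⇒ r1c1=7.
Step 24. [r8c9∈{6}] nothing but 6 survives at r8c9, so r8c9=6.
Step 25. [r6c2∈{5}] only 5 remains possible at r6c2. So r6c2=5.
Step 26. [r3c7∈{4}] r3c7 has the single candidate 4. So r3c7=4.
Step 27. [r3c6∈{5}] r3c6 is down to just 5 ⇒ r3c6=5.
Step 28. [r1c6∈{3}] only 3 remains possible at r1c6, so r1c6=3.
Step 29. [r2c5∈{2}] r2c5's peers cover all but 2. So r2c5=2.
Step 30. [r7c3∈{5}] r7c3 is down to just 5 ⇒ r7c3=5.
Step 31. [r4c5∈{9}] r4c5's peers cover all but 9 ⇒ r4c5=9.
Step 32. [r7c8∈{7}] r7c8 has the single candidate 7 ⇒ r7c8=7.
Step 33. [r7c4∈{6}] r7c4 has the single candidate 6. So r7c4=6.

Answer: 7 8 4 9 6 3 1 5 2 / 5 9 3 4 2 1 6 8 7 / 1 6 2 7 8 5 4 3 9 / 4 7 8 1 9 2 3 6 5 / 6 2 9 3 5 4 7 1 8 / 3 5 1 8 7 6 2 9 4 / 2 1 5 6 4 9 8 7 3 / 9 3 7 2 1 8 5 4 6 / 8 4 6 5 3 7 9 2 1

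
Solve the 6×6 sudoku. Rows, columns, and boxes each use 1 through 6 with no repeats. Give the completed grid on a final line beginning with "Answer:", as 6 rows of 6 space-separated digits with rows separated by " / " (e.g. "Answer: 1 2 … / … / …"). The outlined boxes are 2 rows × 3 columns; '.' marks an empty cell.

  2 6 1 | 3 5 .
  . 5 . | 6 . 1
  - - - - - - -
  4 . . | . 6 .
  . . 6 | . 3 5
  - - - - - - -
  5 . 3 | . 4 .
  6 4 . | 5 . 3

Step 1. [r3c6∈{2}] r3c6 has the single candidate 2. So r3c6=2.
Step 2. [r5c2∈{1,2}] r5c2 is the only open cell in box 5 admitting 1. So r5c2=1.
Step 3. [r4c1∈{1}] nothing but 1 survives at r4c1. So r4c1=1.
Step 4. [r5c4∈{2}] r5c4's peers cover all but 2 ⇒ r5c4=2.
Step 5. [r6c3∈{2}] r6c3's peers cover all but 2 ⇒ r6c3=2.
Step 6. [r4c4∈{4}] nothing but 4 survives at r4c4. So r4c4=4.
Step 7. [r3c2∈{3}] r3c2's peers cover all but 3 ⇒ r3c2=3.
Step 8. [r2c5∈{2}] only 2 remains possible at r2c5. So r2c5=2.
Step 9. [r3c3∈{5}] r3c3 is down to just 5 ⇒ r3c3=5.
Step 10. [r2c1∈{3}] r2c1 has the single candidate 3 ⇒ r2c1=3.
Step 11. [r3c4∈{1}] r3c4 has the single candidate 1. So r3c4=1.
Step 12. [r4c2∈{2}] only 2 remains possible at r4c2 ⇒ r4c2=2.
Step 13. [r6c5∈{1}] r6c5 has the single candidate 1. So r6c5=1.
Step 14. [r5c6∈{6}] nothing but 6 survives at r5c6, so r5c6=6.
Step 15. [r2c3∈{4}] r2c3 has the single candidate 4 ⇒ r2c3=4.
Step 16. [r1c6∈{4}] r1c6 has the single candidate 4, so r1c6=4.

Answer: 2 6 1 3 5 4 / 3 5 4 6 2 1 / 4 3 5 1 6 2 / 1 2 6 4 3 5 / 5 1 3 2 4 6 / 6 4 2 5 1 3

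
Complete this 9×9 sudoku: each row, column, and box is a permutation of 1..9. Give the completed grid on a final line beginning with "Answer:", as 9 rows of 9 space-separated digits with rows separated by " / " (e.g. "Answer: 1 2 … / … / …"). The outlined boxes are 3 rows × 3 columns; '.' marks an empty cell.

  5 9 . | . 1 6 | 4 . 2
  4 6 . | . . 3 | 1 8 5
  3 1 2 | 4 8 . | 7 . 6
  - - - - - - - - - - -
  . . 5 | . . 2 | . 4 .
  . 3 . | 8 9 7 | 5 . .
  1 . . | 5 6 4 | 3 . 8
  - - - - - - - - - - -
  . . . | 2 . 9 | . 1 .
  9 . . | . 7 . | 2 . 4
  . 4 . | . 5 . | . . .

Step 1. [r2c3∈{7}] only 7 remains possible at r2c3 ⇒ r2c3=7.
Step 2. [r4c4∈{1,3}] r4c4 is the only open cell in box 5 admitting 1, so r4c4=1.
Step 3. [r9c1∈{2,6,7,8}] across row 9, 2 lands solely at r9c1 ⇒ r9c1=2.
Step 4. [r5c1∈{6}] r5c1 is down to just 6, so r5c1=6.
Step 5. [r1c3∈{8}] r1c3's peers cover all but 8. So r1c3=8.
Step 6. [r4c7∈{6,9}] 6 has one home in row 4: r4c7, so r4c7=6.
Step 7. [r7c2∈{5,7,8}] 5 has one home in row 7: r7c2, so r7c2=5.
Step 8. [r4c9∈{7,9}] across row 4, 9 lands solely at r4c9, so r4c9=9.
Step 9. [r7c1∈{7,8}] in box 7, 7 fits only at r7c1. So r7c1=7.
Step 10. [r7c9∈{3}] r7c9's peers cover all but 3. So r7c9=3.
Step 11. [r6c8∈{2,7}] r6c8 is the only open cell in box 6 admitting 7. So r6c8=7.
Step 12. [r8c2∈{8}] r8c2 has the single candidate 8. So r8c2=8.
Step 13. [r9c7∈{8,9}] in col 7, 9 fits only at r9c7. So r9c7=9.
Step 14. [r9c8∈{6}] r9c8 has the single candidate 6 ⇒ r9c8=6.
Step 15. [r9c4∈{3}] r9c4 has the single candidate 3 ⇒ r9c4=3.
Step 16. [r8c6∈{1}] only 1 remains possible at r8c6, so r8c6=1.
Step 17. [r8c4∈{6}] nothing but 6 survives at r8c4 ⇒ r8c4=6.
Step 18. [r2c4∈{9}] r2c4 has the single candidate 9, so r2c4=9.
Step 19. [r9c3∈{1}] r9c3 is down to just 1, so r9c3=1.
Step 20. [r8c3∈{3}] nothing but 3 survives at r8c3. So r8c3=3.
Step 21. [r9c9∈{7}] r9c9 is down to just 7 ⇒ r9c9=7.
Step 22. [r4c1∈{8}] only 8 remains possible at r4c1. So r4c1=8.
Step 23. [r4c2∈{7}] nothing but 7 survives at r4c2. So r4c2=7.
Step 24. [r7c5∈{4}] r7c5 is down to just 4. So r7c5=4.
Step 25. [r4c5∈{3}] r4c5's peers cover all but 3 ⇒ r4c5=3.
Step 26. [r1c4∈{7}] r1c4 has the single candidate 7. So r1c4=7.
Step 27. [r7c3∈{6}] r7c3 has the single candidate 6 ⇒ r7c3=6.
Step 28. [r7c7∈{8}] r7c7 has the single candidate 8, so r7c7=8.
Step 29. [r5c3∈{4}] only 4 remains possible at r5c3, so r5c3=4.
Step 30. [r3c6∈{5}] r3c6's peers cover all but 5, so r3c6=5.
Step 31. [r6c2∈{2}] only 2 remains possible at r6c2 ⇒ r6c2=2.
Step 32. [r5c8∈{2}] only 2 remains possible at r5c8 ⇒ r5c8=2.
Step 33. [r6c3∈{9}] r6c3 has the single candidate 9, so r6c3=9.
Step 34. [r2c5∈{2}] r2c5's peers cover all but 2, so r2c5=2.
Step 35. [r3c8∈{9}] nothing but 9 survives at r3c8. So r3c8=9.
Step 36. [r8c8∈{5}] nothing but 5 survives at r8c8, so r8c8=5.
Step 37. [r5c9∈{1}] nothing but 1 survives at r5c9 ⇒ r5c9=1.
Step 38. [r9c6∈{8}] r9c6 is down to just 8 ⇒ r9c6=8.
Step 39. [r1c8∈{3}] r1c8's peers cover all but 3 ⇒ r1c8=3.

Answer: 5 9 8 7 1 6 4 3 2 / 4 6 7 9 2 3 1 8 5 / 3 1 2 4 8 5 7 9 6 / 8 7 5 1 3 2 6 4 9 / 6 3 4 8 9 7 5 2 1 / 1 2 9 5 6 4 3 7 8 / 7 5 6 2 4 9 8 1 3 / 9 8 3 6 7 1 2 5 4 / 2 4 1 3 5 8 9 6 7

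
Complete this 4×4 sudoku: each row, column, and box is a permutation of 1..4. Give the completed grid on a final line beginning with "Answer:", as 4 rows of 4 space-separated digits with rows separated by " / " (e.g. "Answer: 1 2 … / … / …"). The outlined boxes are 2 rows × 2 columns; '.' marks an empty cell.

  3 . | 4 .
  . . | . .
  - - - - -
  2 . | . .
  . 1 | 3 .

Step 1. [r2c3∈{1,2}] col 3 places 2 nowhere but r2c3, so r2c3=2.
Step 2. [r4c1∈{4}] only 4 remains possible at r4c1 ⇒ r4c1=4.
Step 3. [r1c4∈{1}] nothing but 1 survives at r1c4, so r1c4=1.
Step 4. [r1c2∈{2}] r1c2 is down to just 2, so r1c2=2.
Step 5. [r4c4∈{2}] r4c4's peers cover all but 2, so r4c4=2.
Step 6. [r2c4∈{3}] nothing but 3 survives at r2c4 ⇒ r2c4=3.
Step 7. [r3c3∈{1}] r3c3 is down to just 1. So r3c3=1.
Step 8. [r3c4∈{4}] only 4 remains possible at r3c4, so r3c4=4.
Step 9. [r3c2∈{3}] r3c2 has the single candidate 3. So r3c2=3.
Step 10. [r2c1∈{1}] r2c1's peers cover all but 1, so r2c1=1.
Step 11. [r2c2∈{4}] r2c2's peers cover all but 4. So r2c2=4.

Answer: 3 2 4 1 / 1 4 2 3 / 2 3 1 4 / 4 1 3 2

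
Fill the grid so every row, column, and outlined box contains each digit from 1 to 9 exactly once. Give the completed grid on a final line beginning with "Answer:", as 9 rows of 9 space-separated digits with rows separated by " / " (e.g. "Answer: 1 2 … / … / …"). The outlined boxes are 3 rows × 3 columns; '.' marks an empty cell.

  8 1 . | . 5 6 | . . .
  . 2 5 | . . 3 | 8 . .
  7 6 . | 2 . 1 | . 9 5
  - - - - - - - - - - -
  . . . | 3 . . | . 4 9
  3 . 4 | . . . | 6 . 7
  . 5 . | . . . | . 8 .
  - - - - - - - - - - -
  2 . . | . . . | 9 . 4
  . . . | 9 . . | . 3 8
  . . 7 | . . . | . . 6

Step 1. [r2c5∈{4,7,9}] in box 2, 9 fits only at r2c5 ⇒ r2c5=9.
Step 2. [r8c2∈{4}] only 4 remains possible at r8c2, so r8c2=4.
Step 3. [r3c5∈{4,8}] r3c5 is the only open cell in row 3 admitting 8. So r3c5=8.
Step 4. [r4c2∈{7,8}] in col 2, 7 fits only at r4c2. So r4c2=7.
Step 5. [r3c3∈{3}] nothing but 3 survives at r3c3. So r3c3=3.
Step 6. [r2c8∈{1,6,7}] 6 has one home in row 2: r2c8. So r2c8=6.
Step 7. [r2c4∈{4,7}] row 2 places 7 nowhere but r2c4 ⇒ r2c4=7.
Step 8. [r1c4∈{4}] r1c4 has the single candidate 4 ⇒ r1c4=4.
Step 9. [r6c5∈{1,2,4,6,7}] the triple r4c5,r5c5,r6c4 in box 5 confines {1,2,6} to those cells ⇒ r6c5≠1.
Step 10. [r5c4∈{1,5,8}] box 5 has a naked triple {1,2,6} across r4c5, r5c5, r6c4 ⇒ r5c4≠1.
Step 11. [r6c5∈{2,4,6,7}] box 5 has a naked triple {1,2,6} across r4c5, r5c5, r6c4 ⇒ r6c5≠6.
Step 12. [r4c6∈{2,5,8}] the triple r4c5,r5c5,r6c4 in box 5 confines {1,2,6} to those cells, so r4c6≠2.
Step 13. [r2c9∈{1}] r2c9 is down to just 1, so r2c9=1.
Step 14. [r5c6∈{2,5,8,9}] box 5 has a naked triple {1,2,6} across r4c5, r5c5, r6c4. So r5c6≠2.
Step 15. [r5c6∈{5,8,9}] box 5 has a naked pair {5,8} at r4c6 and r5c4. So r5c6≠8.
Step 16. [r6c6∈{2,4,7,9}] r4c6, r5c4, r5c6 in box 5 together hold only {5,8,9}; those three values are spoken for, so r6c6≠9.
Step 17. [r5c6∈{5,9}] across col 6, 9 lands solely at r5c6, so r5c6=9.
Step 18. [r5c2∈{8}] r5c2's peers cover all but 8, so r5c2=8.
Step 19. [r5c4∈{5}] only 5 remains possible at r5c4 ⇒ r5c4=5.
Step 20. [r7c3∈{1,6,8}] 8 has one home in col 3: r7c3 ⇒ r7c3=8.
Step 21. [r4c7∈{1,2,5}] across row 4, 5 lands solely at r4c7. So r4c7=5.
Step 22. [r9c2∈{3,9}] r9c2 is the only open cell in col 2 admitting 9 ⇒ r9c2=9.
Step 23. [r9c5∈{1,2,3,4}] 3 has one home in row 9: r9c5. So r9c5=3.
Step 24. [r9c6∈{2,4,5,8}] in row 9, 4 fits only at r9c6 ⇒ r9c6=4.
Step 25. [r6c1∈{1,6,9}] col 1 places 9 nowhere but r6c1 ⇒ r6c1=9.
Step 26. [r6c5∈{2,4,7}] r6c5 is the only open cell in row 6 admitting 4, so r6c5=4.
Step 27. [r6c6∈{2,7}] r6c6 is the only open cell in row 6 admitting 7. So r6c6=7.
Step 28. [r8c6∈{2,5}] r8c6 is the only open cell in col 6 admitting 2 ⇒ r8c6=2.
Step 29. [r8c1∈{1,5,6}] row 8 places 5 nowhere but r8c1, so r8c1=5.
Step 30. [r9c1∈{1}] nothing but 1 survives at r9c1, so r9c1=1.
Step 31. [r8c3∈{6}] r8c3 is down to just 6, so r8c3=6.
Step 32. [r9c7∈{2}] nothing but 2 survives at r9c7 ⇒ r9c7=2.
Step 33. [r6c4∈{1,6}] row 6 places 6 nowhere but r6c4. So r6c4=6.
Step 34. [r7c4∈{1}] nothing but 1 survives at r7c4 ⇒ r7c4=1.
Step 35. [r5c8∈{1,2}] 1 has one home in col 8: r5c8 ⇒ r5c8=1.
Step 36. [r6c9∈{2,3}] in box 6, 2 fits only at r6c9. So r6c9=2.
Step 37. [r4c5∈{1,2}] r4c5 is the only open cell in col 5 admitting 1 ⇒ r4c5=1.
Step 38. [r8c5∈{7}] r8c5 has the single candidate 7, so r8c5=7.
Step 39. [r1c7∈{3,7}] across col 7, 7 lands solely at r1c7 ⇒ r1c7=7.
Step 40. [r9c8∈{5}] only 5 remains possible at r9c8, so r9c8=5.
Step 41. [r2c1∈{4}] nothing but 4 survives at r2c1. So r2c1=4.
Step 42. [r9c4∈{8}] nothing but 8 survives at r9c4 ⇒ r9c4=8.
Step 43. [r1c3∈{9}] r1c3 is down to just 9. So r1c3=9.
Step 44. [r4c6∈{8}] r4c6 has the single candidate 8, so r4c6=8.
Step 45. [r7c2∈{3}] r7c2 has the single candidate 3. So r7c2=3.
Step 46. [r6c3∈{1}] r6c3 is down to just 1. So r6c3=1.
Step 47. [r1c9∈{3}] r1c9 has the single candidate 3. So r1c9=3.
Step 48. [r8c7∈{1}] nothing but 1 survives at r8c7. So r8c7=1.
Step 49. [r6c7∈{3}] r6c7 is down to just 3, so r6c7=3.
Step 50. [r5c5∈{2}] only 2 remains possible at r5c5, so r5c5=2.
Step 51. [r4c3∈{2}] nothing but 2 survives at r4c3 ⇒ r4c3=2.
Step 52. [r4c1∈{6}] r4c1 is down to just 6 ⇒ r4c1=6.
Step 53. [r7c5∈{6}] r7c5 has the single candidate 6. So r7c5=6.
Step 54. [r7c6∈{5}] r7c6 is down to just 5 ⇒ r7c6=5.
Step 55. [r7c8∈{7}] r7c8's peers cover all but 7. So r7c8=7.
Step 56. [r1c8∈{2}] r1c8 has the single candidate 2, so r1c8=2.
Step 57. [r3c7∈{4}] only 4 remains possible at r3c7 ⇒ r3c7=4.

Answer: 8 1 9 4 5 6 7 2 3 / 4 2 5 7 9 3 8 6 1 / 7 6 3 2 8 1 4 9 5 / 6 7 2 3 1 8 5 4 9 / 3 8 4 5 2 9 6 1 7 / 9 5 1 6 4 7 3 8 2 / 2 3 8 1 6 5 9 7 4 / 5 4 6 9 7 2 1 3 8 / 1 9 7 8 3 4 2 5 6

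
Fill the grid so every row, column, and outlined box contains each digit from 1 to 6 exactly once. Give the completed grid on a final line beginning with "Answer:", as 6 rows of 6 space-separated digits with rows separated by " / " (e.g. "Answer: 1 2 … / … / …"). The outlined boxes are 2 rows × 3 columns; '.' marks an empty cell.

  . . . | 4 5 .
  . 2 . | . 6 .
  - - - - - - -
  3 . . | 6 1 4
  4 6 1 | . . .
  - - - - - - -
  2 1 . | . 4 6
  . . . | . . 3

Step 1. [r2c6∈{1}] r2c6 is down to just 1 ⇒ r2c6=1.
Step 2. [r2c3∈{3,4,5}] r2c3 is the only open cell in row 2 admitting 4 ⇒ r2c3=4.
Step 3. [r5c4∈{5}] r5c4 is down to just 5, so r5c4=5.
Step 4. [r4c5∈{2,3}] 3 has one home in col 5: r4c5, so r4c5=3.
Step 5. [r4c4∈{2}] r4c4's peers cover all but 2 ⇒ r4c4=2.
Step 6. [r3c2∈{5}] only 5 remains possible at r3c2 ⇒ r3c2=5.
Step 7. [r6c3∈{5,6}] across col 3, 5 lands solely at r6c3 ⇒ r6c3=5.
Step 8. [r1c3∈{3,6}] across col 3, 6 lands solely at r1c3. So r1c3=6.
Step 9. [r4c6∈{5}] r4c6 has the single candidate 5. So r4c6=5.
Step 10. [r2c4∈{3}] nothing but 3 survives at r2c4. So r2c4=3.
Step 11. [r1c2∈{3}] only 3 remains possible at r1c2, so r1c2=3.
Step 12. [r6c1∈{6}] r6c1 has the single candidate 6. So r6c1=6.
Step 13. [r6c4∈{1}] r6c4 has the single candidate 1. So r6c4=1.
Step 14. [r1c1∈{1}] nothing but 1 survives at r1c1, so r1c1=1.
Step 15. [r5c3∈{3}] r5c3 has the single candidate 3, so r5c3=3.
Step 16. [r6c5∈{2}] nothing but 2 survives at r6c5, so r6c5=2.
Step 17. [r6c2∈{4}] only 4 remains possible at r6c2, so r6c2=4.
Step 18. [r2c1∈{5}] r2c1 has the single candidate 5, so r2c1=5.
Step 19. [r3c3∈{2}] r3c3 has the single candidate 2. So r3c3=2.
Step 20. [r1c6∈{2}] r1c6 is down to just 2 ⇒ r1c6=2.

Answer: 1 3 6 4 5 2 / 5 2 4 3 6 1 / 3 5 2 6 1 4 / 4 6 1 2 3 5 / 2 1 3 5 4 6 / 6 4 5 1 2 3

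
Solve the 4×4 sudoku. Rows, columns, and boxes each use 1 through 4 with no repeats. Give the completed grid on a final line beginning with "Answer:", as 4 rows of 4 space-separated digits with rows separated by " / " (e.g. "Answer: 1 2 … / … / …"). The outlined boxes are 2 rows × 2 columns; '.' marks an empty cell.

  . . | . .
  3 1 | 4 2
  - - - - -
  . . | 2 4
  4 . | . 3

Step 1. [r1c4∈{1}] nothing but 1 survives at r1c4. So r1c4=1.
Step 2. [r4c2∈{2}] r4c2 has the single candidate 2. So r4c2=2.
Step 3. [r3c2∈{3}] r3c2's peers cover all but 3. So r3c2=3.
Step 4. [r3c1∈{1}] nothing but 1 survives at r3c1. So r3c1=1.
Step 5. [r1c1∈{2}] r1c1 has the single candidate 2. So r1c1=2.
Step 6. [r4c3∈{1}] r4c3 has the single candidate 1 ⇒ r4c3=1.
Step 7. [r1c3∈{3}] r1c3's peers cover all but 3, so r1c3=3.
Step 8. [r1c2∈{4}] nothing but 4 survives at r1c2. So r1c2=4.

Answer: 2 4 3 1 / 3 1 4 2 / 1 3 2 4 / 4 2 1 3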